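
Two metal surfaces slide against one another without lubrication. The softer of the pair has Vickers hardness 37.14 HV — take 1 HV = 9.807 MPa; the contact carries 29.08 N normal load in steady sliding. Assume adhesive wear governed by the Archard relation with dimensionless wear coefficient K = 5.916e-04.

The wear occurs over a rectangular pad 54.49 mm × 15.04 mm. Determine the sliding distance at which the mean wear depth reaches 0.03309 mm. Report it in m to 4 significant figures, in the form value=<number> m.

value=574.1 m

Every step keeps full float precision, and intermediates are shown rounded — a lone final rounding to four significant digits.
Hardness H = 37.14 HV × 9.807 MPa/HV = 364.2 MPa = 3.642e+08 Pa.
Pad sides 54.49 mm × 15.04 mm = 0.05449 m × 0.01504 m. Contact area A = 0.05449 m × 0.01504 m = 8.195e-04 m².
Depth limit h_lim = 0.03309 mm = 3.309e-05 m.
As SI base values: W = 29.08 N, H = 3.642e+08 Pa, K = 5.916e-04.
Permissible volume V_lim = h_lim·A = 3.309e-05 · 8.195e-04 = 2.712e-08 m³.
So the life L = V_lim·H/(K·W) = 2.712e-08 · 3.642e+08 / (5.916e-04 · 29.08) = 574.1 m.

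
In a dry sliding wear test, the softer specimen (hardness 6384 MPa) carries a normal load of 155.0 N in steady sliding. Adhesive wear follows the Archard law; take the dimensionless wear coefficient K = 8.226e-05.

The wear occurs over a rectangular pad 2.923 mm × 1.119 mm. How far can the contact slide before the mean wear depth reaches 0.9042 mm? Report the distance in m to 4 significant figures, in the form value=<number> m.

value=1481 m

All arithmetic maintains full precision; the intermediates appear rounded — a single final rounding: 4 significant digits.
Hardness H = 6384 MPa = 6.384e+09 Pa.
Pad sides 2.923 mm × 1.119 mm = 0.002923 m × 0.001119 m. Contact area A = 0.002923 m × 0.001119 m = 3.271e-06 m².
Depth limit h_lim = 0.9042 mm = 9.042e-04 m.
SI base units throughout: W = 155.0 N, H = 6.384e+09 Pa, K = 8.226e-05.
At the depth limit, V_lim = h_lim·A = 9.042e-04 · 3.271e-06 = 2.957e-09 m³.
Thus life L = V_lim·H/(K·W) = 2.957e-09 · 6.384e+09 / (8.226e-05 · 155.0) = 1481 m.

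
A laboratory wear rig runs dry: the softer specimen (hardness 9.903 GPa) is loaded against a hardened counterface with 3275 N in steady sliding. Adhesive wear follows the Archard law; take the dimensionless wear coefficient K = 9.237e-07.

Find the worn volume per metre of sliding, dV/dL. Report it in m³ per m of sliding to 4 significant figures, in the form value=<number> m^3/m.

value=3.055e-13 m^3/m

The intermediates are printed rounded. Every step holds full float precision — one final rounding: 4 significant digits.
Convert: Hardness H = 9.903 GPa = 9.903e+09 Pa.
Restated in SI base units: W = 3275 N, H = 9.903e+09 Pa, K = 9.237e-07.
Sliding wear rate dV/dL = K·W/H (no L dependence): 9.237e-07 · 3275 / 9.903e+09 = 3.055e-13 m³/m.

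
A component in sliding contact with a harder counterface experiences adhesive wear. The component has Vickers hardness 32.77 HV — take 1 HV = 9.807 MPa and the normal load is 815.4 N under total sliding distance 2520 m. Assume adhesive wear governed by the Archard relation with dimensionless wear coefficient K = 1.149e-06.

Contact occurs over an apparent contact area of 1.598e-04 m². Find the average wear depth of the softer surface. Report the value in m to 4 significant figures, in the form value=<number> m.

value=4.597e-05 m

All arithmetic carries full precision, and shown intermediates are rounded — one final rounding, at four significant figures.
Hardness H = 32.77 HV × 9.807 MPa/HV = 321.4 MPa = 3.214e+08 Pa.
Working in SI base units: W = 815.4 N, H = 3.214e+08 Pa, K = 1.149e-06.
Archard volume V = K·W·L/H = 1.149e-06 · 815.4 · 2520 / 3.214e+08 = 7.346e-09 m³.
Wear depth h = V/A = 7.346e-09 / 1.598e-04 = 4.597e-05 m.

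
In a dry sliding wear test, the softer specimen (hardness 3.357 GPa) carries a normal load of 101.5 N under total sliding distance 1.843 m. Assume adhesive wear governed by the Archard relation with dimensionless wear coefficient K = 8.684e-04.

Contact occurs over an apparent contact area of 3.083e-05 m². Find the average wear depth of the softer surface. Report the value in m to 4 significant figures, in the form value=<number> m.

value=1.570e-06 m

The intermediates are printed rounded, and each operation maintains full float precision, and rounded just once: 4 significant figures.
Hardness H = 3.357 GPa = 3.357e+09 Pa.
As SI base values: W = 101.5 N, H = 3.357e+09 Pa, K = 8.684e-04.
Archard volume V = K·W·L/H = 8.684e-04 · 101.5 · 1.843 / 3.357e+09 = 4.839e-11 m³.
Average depth h = V/A = 4.839e-11 / 3.083e-05 = 1.570e-06 m.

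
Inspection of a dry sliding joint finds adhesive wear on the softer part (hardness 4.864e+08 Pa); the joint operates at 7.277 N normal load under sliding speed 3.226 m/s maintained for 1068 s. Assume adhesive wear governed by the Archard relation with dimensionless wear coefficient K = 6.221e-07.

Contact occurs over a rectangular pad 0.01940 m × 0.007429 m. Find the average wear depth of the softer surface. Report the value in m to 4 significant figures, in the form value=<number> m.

value=2.225e-07 m

Every step maintains exact precision, and intermediate values are displayed rounded, and one final rounding: 4 significant digits.
Convert: The distance L = v·t = 3.226 m/s × 1068 s = 3445 m.
Convert: Contact area A = 0.01940 m × 0.007429 m = 1.441e-04 m².
SI base units throughout: W = 7.277 N, H = 4.864e+08 Pa, K = 6.221e-07.
Archard relation: V = K·W·L/H = 6.221e-07 · 7.277 · 3445 / 4.864e+08 = 3.207e-11 m³.
Mean depth h = V/A = 3.207e-11 / 1.441e-04 = 2.225e-07 m.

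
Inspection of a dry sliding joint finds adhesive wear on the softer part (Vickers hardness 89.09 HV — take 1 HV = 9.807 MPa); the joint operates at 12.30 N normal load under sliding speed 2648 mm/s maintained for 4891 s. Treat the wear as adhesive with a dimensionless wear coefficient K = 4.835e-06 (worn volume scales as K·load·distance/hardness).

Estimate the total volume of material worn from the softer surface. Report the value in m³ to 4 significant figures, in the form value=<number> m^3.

value=8.816e-10 m^3

Each operation keeps full float precision — printed values are rounded, and one last rounding to four significant digits.
Convert: Sliding speed v = 2648 mm/s = 2.648 m/s. The distance L = v·t = 2.648 m/s × 4891 s = 1.295e+04 m.
Convert: Hardness H = 89.09 HV × 9.807 MPa/HV = 873.7 MPa = 8.737e+08 Pa.
Collected in SI base units: W = 12.30 N, H = 8.737e+08 Pa, K = 4.835e-06.
Volume removed: V = K·W·L/H = 4.835e-06 · 12.30 · 1.295e+04 / 8.737e+08 = 8.816e-10 m³.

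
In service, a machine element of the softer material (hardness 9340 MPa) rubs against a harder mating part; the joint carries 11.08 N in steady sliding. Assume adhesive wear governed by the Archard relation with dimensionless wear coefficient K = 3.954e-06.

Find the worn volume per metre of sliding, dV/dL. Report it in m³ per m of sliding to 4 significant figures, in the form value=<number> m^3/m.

value=4.691e-15 m^3/m

Intermediates are shown rounded, and all working math maintains full float precision, and one final rounding, at four significant digits.
Hardness H = 9340 MPa = 9.340e+09 Pa.
Working in SI base units: W = 11.08 N, H = 9.340e+09 Pa, K = 3.954e-06.
The wear rate dV/dL = K·W/H, per unit distance: 3.954e-06 · 11.08 / 9.340e+09 = 4.691e-15 m³/m.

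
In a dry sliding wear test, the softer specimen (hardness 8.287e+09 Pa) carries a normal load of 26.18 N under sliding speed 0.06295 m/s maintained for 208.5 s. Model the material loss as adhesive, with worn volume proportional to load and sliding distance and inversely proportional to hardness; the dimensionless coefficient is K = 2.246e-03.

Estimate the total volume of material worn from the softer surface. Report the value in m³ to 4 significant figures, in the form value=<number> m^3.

value=9.313e-11 m^3

Each operation maintains full float precision; intermediates are shown rounded — one final rounding, at four significant digits.
Sliding distance L = v·t = 0.06295 m/s × 208.5 s = 13.13 m.
Restated in SI base units: W = 26.18 N, H = 8.287e+09 Pa, K = 2.246e-03.
Wear volume V = K·W·L/H = 2.246e-03 · 26.18 · 13.13 / 8.287e+09 = 9.313e-11 m³.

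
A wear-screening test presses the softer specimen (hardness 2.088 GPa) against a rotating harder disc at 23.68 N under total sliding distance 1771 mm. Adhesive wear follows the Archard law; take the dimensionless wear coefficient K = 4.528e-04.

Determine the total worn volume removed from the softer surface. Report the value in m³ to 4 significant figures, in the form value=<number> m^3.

value=9.094e-12 m^3

Intermediate values are shown rounded, and every step runs at exact precision, and one final rounding, at 4 significant figures.
Convert: Total distance L = 1771 mm = 1.771 m.
Convert: Hardness H = 2.088 GPa = 2.088e+09 Pa.
Working in SI base units: W = 23.68 N, H = 2.088e+09 Pa, K = 4.528e-04.
Volume removed: V = K·W·L/H = 4.528e-04 · 23.68 · 1.771 / 2.088e+09 = 9.094e-12 m³.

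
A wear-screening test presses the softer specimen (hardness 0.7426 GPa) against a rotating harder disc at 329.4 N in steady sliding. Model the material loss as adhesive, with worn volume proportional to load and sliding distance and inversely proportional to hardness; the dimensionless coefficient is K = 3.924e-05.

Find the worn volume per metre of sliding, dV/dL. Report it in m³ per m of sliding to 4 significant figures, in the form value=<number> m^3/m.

value=1.741e-11 m^3/m

Every step holds full float precision; shown intermediates are rounded. Rounded just once to 4 significant digits.
Convert: Hardness H = 0.7426 GPa = 7.426e+08 Pa.
As SI base values: W = 329.4 N, H = 7.426e+08 Pa, K = 3.924e-05.
Rate of wear dV/dL = K·W/H, per unit distance: 3.924e-05 · 329.4 / 7.426e+08 = 1.741e-11 m³/m.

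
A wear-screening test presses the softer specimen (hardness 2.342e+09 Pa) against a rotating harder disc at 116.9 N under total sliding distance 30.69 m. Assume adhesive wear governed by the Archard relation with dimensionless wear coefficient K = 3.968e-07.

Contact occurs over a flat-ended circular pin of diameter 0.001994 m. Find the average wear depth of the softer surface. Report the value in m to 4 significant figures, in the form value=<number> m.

Intermediates are shown rounded. The algebra holds full float precision, and rounded just once: 4 significant digits.
Contact area A = π·d²/4 = π·(0.001994 m)²/4 = 3.123e-06 m².
Expressed in SI base units: W = 116.9 N, H = 2.342e+09 Pa, K = 3.968e-07.
By Archard's law, V = K·W·L/H = 3.968e-07 · 116.9 · 30.69 / 2.342e+09 = 6.078e-13 m³.
Average depth h = V/A = 6.078e-13 / 3.123e-06 = 1.947e-07 m.

value=1.947e-07 m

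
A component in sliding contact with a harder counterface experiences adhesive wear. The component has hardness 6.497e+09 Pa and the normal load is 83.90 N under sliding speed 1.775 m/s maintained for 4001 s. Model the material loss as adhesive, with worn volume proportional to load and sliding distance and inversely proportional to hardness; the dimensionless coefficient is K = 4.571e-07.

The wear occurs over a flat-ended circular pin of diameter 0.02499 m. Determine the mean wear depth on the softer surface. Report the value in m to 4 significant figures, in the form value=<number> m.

value=8.547e-08 m

The intermediates are printed rounded; every step holds full float precision — a single final rounding, at 4 significant digits.
Convert: Distance L = v·t = 1.775 m/s × 4001 s = 7102 m.
Convert: Contact area A = π·d²/4 = π·(0.02499 m)²/4 = 4.905e-04 m².
Expressed in SI base units: W = 83.90 N, H = 6.497e+09 Pa, K = 4.571e-07.
Worn volume V = K·W·L/H = 4.571e-07 · 83.90 · 7102 / 6.497e+09 = 4.192e-11 m³.
Wear depth h = V/A = 4.192e-11 / 4.905e-04 = 8.547e-08 m.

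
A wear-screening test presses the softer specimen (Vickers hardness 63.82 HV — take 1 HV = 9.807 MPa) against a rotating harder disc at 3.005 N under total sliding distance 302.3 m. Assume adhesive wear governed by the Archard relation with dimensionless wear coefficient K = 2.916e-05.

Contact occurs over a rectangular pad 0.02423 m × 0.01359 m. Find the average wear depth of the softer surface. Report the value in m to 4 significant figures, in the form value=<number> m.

Each operation runs at full precision — quoted intermediates are rounded — a lone final rounding to four significant digits.
Convert: Hardness H = 63.82 HV × 9.807 MPa/HV = 625.9 MPa = 6.259e+08 Pa.
Convert: Contact area A = 0.02423 m × 0.01359 m = 3.293e-04 m².
In SI base units, W = 3.005 N, H = 6.259e+08 Pa, K = 2.916e-05.
The Archard volume V = K·W·L/H = 2.916e-05 · 3.005 · 302.3 / 6.259e+08 = 4.232e-11 m³.
Depth h = V/A = 4.232e-11 / 3.293e-04 = 1.285e-07 m.

value=1.285e-07 m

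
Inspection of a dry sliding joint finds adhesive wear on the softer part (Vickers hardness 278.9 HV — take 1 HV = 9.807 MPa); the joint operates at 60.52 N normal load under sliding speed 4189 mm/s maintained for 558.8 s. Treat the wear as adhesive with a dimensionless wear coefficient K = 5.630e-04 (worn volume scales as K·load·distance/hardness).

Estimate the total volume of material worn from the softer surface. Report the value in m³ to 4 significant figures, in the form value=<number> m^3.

value=2.916e-08 m^3

The intermediates appear rounded, and all arithmetic maintains full float precision; a lone final rounding to four significant figures.
Convert: Sliding speed v = 4189 mm/s = 4.189 m/s. The distance L = v·t = 4.189 m/s × 558.8 s = 2341 m.
Convert: Hardness H = 278.9 HV × 9.807 MPa/HV = 2735 MPa = 2.735e+09 Pa.
SI base units throughout: W = 60.52 N, H = 2.735e+09 Pa, K = 5.630e-04.
Wear volume V = K·W·L/H = 5.630e-04 · 60.52 · 2341 / 2.735e+09 = 2.916e-08 m³.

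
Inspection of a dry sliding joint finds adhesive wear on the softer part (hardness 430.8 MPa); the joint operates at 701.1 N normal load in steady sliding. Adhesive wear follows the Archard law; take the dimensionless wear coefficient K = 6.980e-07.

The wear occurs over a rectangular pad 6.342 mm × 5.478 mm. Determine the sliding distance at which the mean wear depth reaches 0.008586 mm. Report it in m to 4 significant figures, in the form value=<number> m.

value=262.6 m

Printed values are rounded, and all working math maintains full float precision — one last rounding to four significant digits.
Hardness H = 430.8 MPa = 4.308e+08 Pa.
Pad sides 6.342 mm × 5.478 mm = 0.006342 m × 0.005478 m. Contact area A = 0.006342 m × 0.005478 m = 3.474e-05 m².
Depth limit h_lim = 0.008586 mm = 8.586e-06 m.
Working in SI base units: W = 701.1 N, H = 4.308e+08 Pa, K = 6.980e-07.
Limit volume V_lim = h_lim·A = 8.586e-06 · 3.474e-05 = 2.983e-10 m³.
Life L = V_lim·H/(K·W) = 2.983e-10 · 4.308e+08 / (6.980e-07 · 701.1) = 262.6 m.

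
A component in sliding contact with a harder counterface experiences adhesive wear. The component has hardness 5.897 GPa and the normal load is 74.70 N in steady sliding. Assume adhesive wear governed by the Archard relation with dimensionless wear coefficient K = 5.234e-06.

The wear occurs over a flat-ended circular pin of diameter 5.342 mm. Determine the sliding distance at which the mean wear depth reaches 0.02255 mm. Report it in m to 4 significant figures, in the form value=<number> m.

Intermediates are shown rounded, and each operation runs at full precision — a single final rounding: four significant figures.
Hardness H = 5.897 GPa = 5.897e+09 Pa.
Pin diameter d = 5.342 mm = 0.005342 m. Contact area A = π·d²/4 = π·(0.005342 m)²/4 = 2.241e-05 m².
Depth limit h_lim = 0.02255 mm = 2.255e-05 m.
Collected in SI base units: W = 74.70 N, H = 5.897e+09 Pa, K = 5.234e-06.
Permissible volume V_lim = h_lim·A = 2.255e-05 · 2.241e-05 = 5.054e-10 m³.
Sliding life L = V_lim·H/(K·W) = 5.054e-10 · 5.897e+09 / (5.234e-06 · 74.70) = 7623 m.

value=7623 m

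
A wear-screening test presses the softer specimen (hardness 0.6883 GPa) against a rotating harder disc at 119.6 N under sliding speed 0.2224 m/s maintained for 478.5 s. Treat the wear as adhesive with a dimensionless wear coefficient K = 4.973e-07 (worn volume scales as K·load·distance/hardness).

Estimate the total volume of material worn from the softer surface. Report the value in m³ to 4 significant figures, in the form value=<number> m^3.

value=9.196e-12 m^3

Displayed values are rounded. The algebra keeps full precision. Rounded once at the end, at four significant digits.
Convert: Total distance L = v·t = 0.2224 m/s × 478.5 s = 106.4 m.
Convert: Hardness H = 0.6883 GPa = 6.883e+08 Pa.
Expressed in SI base units: W = 119.6 N, H = 6.883e+08 Pa, K = 4.973e-07.
Apply Archard: V = K·W·L/H = 4.973e-07 · 119.6 · 106.4 / 6.883e+08 = 9.196e-12 m³.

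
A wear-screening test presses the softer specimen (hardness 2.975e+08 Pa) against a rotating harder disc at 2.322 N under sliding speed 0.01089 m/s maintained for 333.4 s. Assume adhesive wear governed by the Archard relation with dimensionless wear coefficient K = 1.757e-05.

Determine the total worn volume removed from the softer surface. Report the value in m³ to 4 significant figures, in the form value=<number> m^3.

The intermediates are shown rounded, and the computation keeps exact precision, and one last rounding to four significant digits.
Distance L = v·t = 0.01089 m/s × 333.4 s = 3.631 m.
As SI base values: W = 2.322 N, H = 2.975e+08 Pa, K = 1.757e-05.
Wear volume V = K·W·L/H = 1.757e-05 · 2.322 · 3.631 / 2.975e+08 = 4.979e-13 m³.

value=4.979e-13 m^3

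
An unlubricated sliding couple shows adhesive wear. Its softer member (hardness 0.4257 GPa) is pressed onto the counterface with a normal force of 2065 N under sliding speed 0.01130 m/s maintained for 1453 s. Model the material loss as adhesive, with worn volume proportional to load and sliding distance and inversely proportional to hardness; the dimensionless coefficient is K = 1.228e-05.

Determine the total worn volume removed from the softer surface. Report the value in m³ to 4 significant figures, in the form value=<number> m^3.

value=9.780e-10 m^3

Intermediates are displayed rounded, and the algebra maintains full float precision; one last rounding to four significant figures.
Convert: Path length L = v·t = 0.01130 m/s × 1453 s = 16.42 m.
Convert: Hardness H = 0.4257 GPa = 4.257e+08 Pa.
In SI base units: W = 2065 N, H = 4.257e+08 Pa, K = 1.228e-05.
Wear volume V = K·W·L/H = 1.228e-05 · 2065 · 16.42 / 4.257e+08 = 9.780e-10 m³.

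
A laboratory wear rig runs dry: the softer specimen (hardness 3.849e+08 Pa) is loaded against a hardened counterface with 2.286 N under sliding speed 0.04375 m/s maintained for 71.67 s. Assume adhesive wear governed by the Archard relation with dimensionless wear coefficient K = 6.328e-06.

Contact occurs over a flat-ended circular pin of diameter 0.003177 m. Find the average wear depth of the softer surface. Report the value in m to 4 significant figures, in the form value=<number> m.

The intermediates are printed rounded; the algebra maintains full precision — one final rounding: 4 significant figures.
Convert: Total distance L = v·t = 0.04375 m/s × 71.67 s = 3.136 m.
Convert: Contact area A = π·d²/4 = π·(0.003177 m)²/4 = 7.927e-06 m².
As SI base values: W = 2.286 N, H = 3.849e+08 Pa, K = 6.328e-06.
Wear volume V = K·W·L/H = 6.328e-06 · 2.286 · 3.136 / 3.849e+08 = 1.178e-13 m³.
Mean depth h = V/A = 1.178e-13 / 7.927e-06 = 1.487e-08 m.

value=1.487e-08 m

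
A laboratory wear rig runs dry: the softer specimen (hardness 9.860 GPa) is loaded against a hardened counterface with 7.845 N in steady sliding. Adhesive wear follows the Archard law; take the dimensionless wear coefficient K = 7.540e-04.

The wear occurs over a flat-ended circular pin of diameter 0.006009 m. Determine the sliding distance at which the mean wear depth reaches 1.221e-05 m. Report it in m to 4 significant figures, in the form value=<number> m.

Intermediate values appear rounded, and all working math carries full float precision, and one final rounding: four significant figures.
Hardness H = 9.860 GPa = 9.860e+09 Pa.
Contact area A = π·d²/4 = π·(0.006009 m)²/4 = 2.836e-05 m².
As SI base values: W = 7.845 N, H = 9.860e+09 Pa, K = 7.540e-04.
Allowed volume V_lim = h_lim·A = 1.221e-05 · 2.836e-05 = 3.463e-10 m³.
Sliding life L = V_lim·H/(K·W) = 3.463e-10 · 9.860e+09 / (7.540e-04 · 7.845) = 577.2 m.

value=577.2 m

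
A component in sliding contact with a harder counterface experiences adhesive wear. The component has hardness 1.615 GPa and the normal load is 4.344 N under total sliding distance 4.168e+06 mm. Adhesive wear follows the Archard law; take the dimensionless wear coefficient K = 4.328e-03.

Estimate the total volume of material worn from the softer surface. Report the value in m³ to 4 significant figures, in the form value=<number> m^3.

All arithmetic holds exact precision; displayed values are rounded; a single final rounding: four significant figures.
Total distance L = 4.168e+06 mm = 4168 m.
Hardness H = 1.615 GPa = 1.615e+09 Pa.
As SI base values: W = 4.344 N, H = 1.615e+09 Pa, K = 4.328e-03.
Wear volume V = K·W·L/H = 4.328e-03 · 4.344 · 4168 / 1.615e+09 = 4.852e-08 m³.

value=4.852e-08 m^3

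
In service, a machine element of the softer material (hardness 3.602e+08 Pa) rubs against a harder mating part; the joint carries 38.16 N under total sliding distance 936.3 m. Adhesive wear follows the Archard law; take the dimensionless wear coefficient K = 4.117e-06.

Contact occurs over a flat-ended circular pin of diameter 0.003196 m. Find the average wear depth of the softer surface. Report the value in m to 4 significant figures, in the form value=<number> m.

value=5.090e-05 m

Each operation holds full precision, and intermediates appear rounded. Rounded once at the end, at 4 significant figures.
Contact area A = π·d²/4 = π·(0.003196 m)²/4 = 8.022e-06 m².
As SI base values: W = 38.16 N, H = 3.602e+08 Pa, K = 4.117e-06.
Archard relation: V = K·W·L/H = 4.117e-06 · 38.16 · 936.3 / 3.602e+08 = 4.084e-10 m³.
Wear depth h = V/A = 4.084e-10 / 8.022e-06 = 5.090e-05 m.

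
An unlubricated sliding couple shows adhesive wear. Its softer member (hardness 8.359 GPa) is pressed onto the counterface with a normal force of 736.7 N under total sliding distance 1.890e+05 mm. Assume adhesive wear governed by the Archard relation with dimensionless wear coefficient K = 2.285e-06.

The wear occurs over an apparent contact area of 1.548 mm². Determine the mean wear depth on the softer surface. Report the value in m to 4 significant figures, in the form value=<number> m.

value=2.459e-05 m

The algebra keeps exact precision, and the intermediates are displayed rounded — one last rounding to 4 significant digits.
Path length L = 1.890e+05 mm = 189.0 m.
Hardness H = 8.359 GPa = 8.359e+09 Pa.
Contact area A = 1.548 mm² = 1.548e-06 m².
Collected in SI base units: W = 736.7 N, H = 8.359e+09 Pa, K = 2.285e-06.
Wear volume V = K·W·L/H = 2.285e-06 · 736.7 · 189.0 / 8.359e+09 = 3.806e-11 m³.
Average depth h = V/A = 3.806e-11 / 1.548e-06 = 2.459e-05 m.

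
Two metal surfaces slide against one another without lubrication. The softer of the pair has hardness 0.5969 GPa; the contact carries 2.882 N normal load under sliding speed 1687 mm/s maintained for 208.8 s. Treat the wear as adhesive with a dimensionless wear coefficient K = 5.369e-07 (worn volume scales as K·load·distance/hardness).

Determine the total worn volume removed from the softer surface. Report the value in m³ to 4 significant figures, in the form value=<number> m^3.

All working math runs at full precision. Intermediate values are displayed rounded, and one last rounding: 4 significant digits.
Convert: Sliding speed v = 1687 mm/s = 1.687 m/s. Distance covered L = v·t = 1.687 m/s × 208.8 s = 352.2 m.
Convert: Hardness H = 0.5969 GPa = 5.969e+08 Pa.
Restated in SI base units: W = 2.882 N, H = 5.969e+08 Pa, K = 5.369e-07.
Apply Archard: V = K·W·L/H = 5.369e-07 · 2.882 · 352.2 / 5.969e+08 = 9.131e-13 m³.

value=9.131e-13 m^3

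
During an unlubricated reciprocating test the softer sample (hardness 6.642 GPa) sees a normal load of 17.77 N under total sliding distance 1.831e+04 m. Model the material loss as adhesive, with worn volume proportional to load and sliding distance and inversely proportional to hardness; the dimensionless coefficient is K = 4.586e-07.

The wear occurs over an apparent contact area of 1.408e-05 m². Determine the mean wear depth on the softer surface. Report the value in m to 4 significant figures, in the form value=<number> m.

value=1.596e-06 m

Intermediates are shown rounded. The computation maintains full float precision — one final rounding: 4 significant figures.
Convert: Hardness H = 6.642 GPa = 6.642e+09 Pa.
Expressed in SI base units: W = 17.77 N, H = 6.642e+09 Pa, K = 4.586e-07.
Volume removed: V = K·W·L/H = 4.586e-07 · 17.77 · 1.831e+04 / 6.642e+09 = 2.247e-11 m³.
Average depth h = V/A = 2.247e-11 / 1.408e-05 = 1.596e-06 m.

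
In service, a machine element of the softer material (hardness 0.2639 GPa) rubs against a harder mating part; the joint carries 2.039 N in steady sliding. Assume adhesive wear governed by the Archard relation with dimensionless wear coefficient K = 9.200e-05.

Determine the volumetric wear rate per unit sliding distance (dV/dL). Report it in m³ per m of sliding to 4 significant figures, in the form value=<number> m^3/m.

The intermediates are shown rounded, and every step keeps exact precision — one last rounding to four significant digits.
Hardness H = 0.2639 GPa = 2.639e+08 Pa.
In SI base units, W = 2.039 N, H = 2.639e+08 Pa, K = 9.200e-05.
Volumetric rate dV/dL = K·W/H (independent of L): 9.200e-05 · 2.039 / 2.639e+08 = 7.108e-13 m³/m.

value=7.108e-13 m^3/m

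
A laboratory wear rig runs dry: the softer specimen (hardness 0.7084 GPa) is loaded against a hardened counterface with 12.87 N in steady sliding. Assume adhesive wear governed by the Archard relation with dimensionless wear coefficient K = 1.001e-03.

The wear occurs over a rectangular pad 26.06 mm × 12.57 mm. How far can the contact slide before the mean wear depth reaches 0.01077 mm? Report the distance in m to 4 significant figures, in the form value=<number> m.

value=194.0 m

The computation runs at exact precision, and intermediates are displayed rounded; one last rounding to 4 significant digits.
Convert: Hardness H = 0.7084 GPa = 7.084e+08 Pa.
Convert: Pad sides 26.06 mm × 12.57 mm = 0.02606 m × 0.01257 m. Contact area A = 0.02606 m × 0.01257 m = 3.276e-04 m².
Convert: Depth limit h_lim = 0.01077 mm = 1.077e-05 m.
Working in SI base units: W = 12.87 N, H = 7.084e+08 Pa, K = 1.001e-03.
Wearable volume V_lim = h_lim·A = 1.077e-05 · 3.276e-04 = 3.528e-09 m³.
Sliding life L = V_lim·H/(K·W) = 3.528e-09 · 7.084e+08 / (1.001e-03 · 12.87) = 194.0 m.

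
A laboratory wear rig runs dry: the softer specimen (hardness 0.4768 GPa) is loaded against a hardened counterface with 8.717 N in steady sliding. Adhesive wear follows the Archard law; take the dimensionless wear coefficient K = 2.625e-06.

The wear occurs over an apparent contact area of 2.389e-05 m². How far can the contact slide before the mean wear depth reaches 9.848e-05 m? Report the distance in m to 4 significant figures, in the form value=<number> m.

value=4.902e+04 m

Each operation maintains exact precision; shown intermediates are rounded — a single final rounding to 4 significant figures.
Convert: Hardness H = 0.4768 GPa = 4.768e+08 Pa.
As SI base values: W = 8.717 N, H = 4.768e+08 Pa, K = 2.625e-06.
At the depth limit, V_lim = h_lim·A = 9.848e-05 · 2.389e-05 = 2.353e-09 m³.
Sliding life L = V_lim·H/(K·W) = 2.353e-09 · 4.768e+08 / (2.625e-06 · 8.717) = 4.902e+04 m.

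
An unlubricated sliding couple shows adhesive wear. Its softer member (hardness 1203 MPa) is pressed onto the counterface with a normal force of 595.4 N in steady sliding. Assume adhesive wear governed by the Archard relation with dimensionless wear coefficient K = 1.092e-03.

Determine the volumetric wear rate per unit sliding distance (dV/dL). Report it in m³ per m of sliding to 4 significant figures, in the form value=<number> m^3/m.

Every step keeps full float precision. Intermediate values are displayed rounded — one final rounding to four significant figures.
Convert: Hardness H = 1203 MPa = 1.203e+09 Pa.
Expressed in SI base units: W = 595.4 N, H = 1.203e+09 Pa, K = 1.092e-03.
Volumetric rate dV/dL = K·W/H, per unit distance: 1.092e-03 · 595.4 / 1.203e+09 = 5.405e-10 m³/m.

value=5.405e-10 m^3/m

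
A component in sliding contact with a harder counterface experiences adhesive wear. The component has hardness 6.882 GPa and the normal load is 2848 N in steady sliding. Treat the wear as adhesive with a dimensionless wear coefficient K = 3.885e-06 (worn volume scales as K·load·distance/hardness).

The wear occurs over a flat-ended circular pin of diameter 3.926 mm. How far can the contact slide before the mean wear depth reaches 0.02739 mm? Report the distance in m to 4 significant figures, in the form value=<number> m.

value=206.2 m

Intermediates are shown rounded. The algebra carries full precision. Rounded once at the end to four significant digits.
Convert: Hardness H = 6.882 GPa = 6.882e+09 Pa.
Convert: Pin diameter d = 3.926 mm = 0.003926 m. Contact area A = π·d²/4 = π·(0.003926 m)²/4 = 1.211e-05 m².
Convert: Depth limit h_lim = 0.02739 mm = 2.739e-05 m.
Collected in SI base units: W = 2848 N, H = 6.882e+09 Pa, K = 3.885e-06.
Wearable volume V_lim = h_lim·A = 2.739e-05 · 1.211e-05 = 3.316e-10 m³.
Sliding life L = V_lim·H/(K·W) = 3.316e-10 · 6.882e+09 / (3.885e-06 · 2848) = 206.2 m.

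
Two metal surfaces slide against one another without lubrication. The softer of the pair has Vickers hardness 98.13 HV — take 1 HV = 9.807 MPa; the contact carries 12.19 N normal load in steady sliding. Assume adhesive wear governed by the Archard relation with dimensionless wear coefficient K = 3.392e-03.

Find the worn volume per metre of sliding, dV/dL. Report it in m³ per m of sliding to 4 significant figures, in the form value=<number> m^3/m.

value=4.297e-11 m^3/m

The algebra holds full precision. Quoted intermediates are rounded, and one last rounding, at four significant digits.
Convert: Hardness H = 98.13 HV × 9.807 MPa/HV = 962.4 MPa = 9.624e+08 Pa.
Collected in SI base units: W = 12.19 N, H = 9.624e+08 Pa, K = 3.392e-03.
Volumetric rate dV/dL = K·W/H (independent of L): 3.392e-03 · 12.19 / 9.624e+08 = 4.297e-11 m³/m.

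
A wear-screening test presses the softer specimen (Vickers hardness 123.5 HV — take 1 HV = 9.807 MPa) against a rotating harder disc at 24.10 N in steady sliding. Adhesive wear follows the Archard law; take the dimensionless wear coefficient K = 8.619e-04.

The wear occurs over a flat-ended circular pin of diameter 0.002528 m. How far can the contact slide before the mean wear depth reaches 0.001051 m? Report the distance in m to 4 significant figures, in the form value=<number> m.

value=307.6 m

The algebra keeps exact precision, and the intermediates are printed rounded — one final rounding: four significant digits.
Convert: Hardness H = 123.5 HV × 9.807 MPa/HV = 1211 MPa = 1.211e+09 Pa.
Convert: Contact area A = π·d²/4 = π·(0.002528 m)²/4 = 5.019e-06 m².
Collected in SI base units: W = 24.10 N, H = 1.211e+09 Pa, K = 8.619e-04.
At the depth limit, V_lim = h_lim·A = 0.001051 · 5.019e-06 = 5.275e-09 m³.
Thus life L = V_lim·H/(K·W) = 5.275e-09 · 1.211e+09 / (8.619e-04 · 24.10) = 307.6 m.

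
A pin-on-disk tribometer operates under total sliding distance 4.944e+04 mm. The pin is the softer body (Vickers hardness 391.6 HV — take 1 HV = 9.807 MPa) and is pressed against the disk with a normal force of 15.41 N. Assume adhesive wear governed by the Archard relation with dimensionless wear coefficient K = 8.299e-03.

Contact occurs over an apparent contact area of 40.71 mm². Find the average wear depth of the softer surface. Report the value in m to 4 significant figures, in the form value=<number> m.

value=4.044e-05 m

Intermediates are displayed rounded — each operation maintains full precision, and a lone final rounding: 4 significant digits.
Convert: Distance L = 4.944e+04 mm = 49.44 m.
Convert: Hardness H = 391.6 HV × 9.807 MPa/HV = 3840 MPa = 3.840e+09 Pa.
Convert: Contact area A = 40.71 mm² = 4.071e-05 m².
Expressed in SI base units: W = 15.41 N, H = 3.840e+09 Pa, K = 8.299e-03.
The Archard volume V = K·W·L/H = 8.299e-03 · 15.41 · 49.44 / 3.840e+09 = 1.646e-09 m³.
Mean wear depth h = V/A = 1.646e-09 / 4.071e-05 = 4.044e-05 m.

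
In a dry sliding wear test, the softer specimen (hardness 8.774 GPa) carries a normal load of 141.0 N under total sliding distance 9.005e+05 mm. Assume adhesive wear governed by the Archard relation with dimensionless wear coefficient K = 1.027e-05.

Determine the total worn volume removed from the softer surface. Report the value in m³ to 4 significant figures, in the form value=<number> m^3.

value=1.486e-10 m^3

Intermediate values are shown rounded. The computation runs at exact precision — rounded just once: 4 significant figures.
Convert: Sliding distance L = 9.005e+05 mm = 900.5 m.
Convert: Hardness H = 8.774 GPa = 8.774e+09 Pa.
In SI base units, W = 141.0 N, H = 8.774e+09 Pa, K = 1.027e-05.
Volume removed: V = K·W·L/H = 1.027e-05 · 141.0 · 900.5 / 8.774e+09 = 1.486e-10 m³.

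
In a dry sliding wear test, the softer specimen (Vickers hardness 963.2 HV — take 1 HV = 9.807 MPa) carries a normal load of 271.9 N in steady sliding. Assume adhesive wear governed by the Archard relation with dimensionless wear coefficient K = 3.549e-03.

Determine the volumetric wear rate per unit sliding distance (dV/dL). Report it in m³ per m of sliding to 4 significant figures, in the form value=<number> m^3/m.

Quoted intermediates are rounded, and all working math keeps full precision, and one final rounding to four significant figures.
Convert: Hardness H = 963.2 HV × 9.807 MPa/HV = 9446 MPa = 9.446e+09 Pa.
Collected in SI base units: W = 271.9 N, H = 9.446e+09 Pa, K = 3.549e-03.
Wear rate dV/dL = K·W/H (independent of L): 3.549e-03 · 271.9 / 9.446e+09 = 1.022e-10 m³/m.

value=1.022e-10 m^3/m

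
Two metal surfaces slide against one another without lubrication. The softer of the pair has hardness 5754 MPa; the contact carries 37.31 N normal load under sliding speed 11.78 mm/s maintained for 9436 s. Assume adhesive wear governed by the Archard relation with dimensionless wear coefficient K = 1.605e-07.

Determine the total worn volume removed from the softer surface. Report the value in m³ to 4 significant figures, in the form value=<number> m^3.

value=1.157e-13 m^3

The computation holds full precision — the intermediates are printed rounded, and a lone final rounding to four significant figures.
Convert: Sliding speed v = 11.78 mm/s = 0.01178 m/s. Distance L = v·t = 0.01178 m/s × 9436 s = 111.2 m.
Convert: Hardness H = 5754 MPa = 5.754e+09 Pa.
Collected in SI base units: W = 37.31 N, H = 5.754e+09 Pa, K = 1.605e-07.
Archard relation: V = K·W·L/H = 1.605e-07 · 37.31 · 111.2 / 5.754e+09 = 1.157e-13 m³.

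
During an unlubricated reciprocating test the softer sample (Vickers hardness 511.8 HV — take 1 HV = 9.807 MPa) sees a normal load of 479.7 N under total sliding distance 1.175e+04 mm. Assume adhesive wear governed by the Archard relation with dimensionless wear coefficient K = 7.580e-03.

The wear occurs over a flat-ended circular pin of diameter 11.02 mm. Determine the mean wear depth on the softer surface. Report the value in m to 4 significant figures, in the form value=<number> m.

value=8.925e-05 m

Displayed values are rounded, and all working math maintains full float precision. Rounded once at the end, at four significant figures.
Sliding distance L = 1.175e+04 mm = 11.75 m.
Hardness H = 511.8 HV × 9.807 MPa/HV = 5019 MPa = 5.019e+09 Pa.
Pin diameter d = 11.02 mm = 0.01102 m. Contact area A = π·d²/4 = π·(0.01102 m)²/4 = 9.538e-05 m².
In SI base units: W = 479.7 N, H = 5.019e+09 Pa, K = 7.580e-03.
Archard volume V = K·W·L/H = 7.580e-03 · 479.7 · 11.75 / 5.019e+09 = 8.512e-09 m³.
Mean wear depth h = V/A = 8.512e-09 / 9.538e-05 = 8.925e-05 m.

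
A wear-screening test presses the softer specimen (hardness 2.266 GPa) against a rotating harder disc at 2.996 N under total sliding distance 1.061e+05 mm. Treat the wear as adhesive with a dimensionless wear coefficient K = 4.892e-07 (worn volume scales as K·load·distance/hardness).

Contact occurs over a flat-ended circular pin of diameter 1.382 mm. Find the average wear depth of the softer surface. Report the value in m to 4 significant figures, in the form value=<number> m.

value=4.575e-08 m

All arithmetic maintains full precision — the intermediates appear rounded, and rounded once at the end to 4 significant figures.
Convert: Path length L = 1.061e+05 mm = 106.1 m.
Convert: Hardness H = 2.266 GPa = 2.266e+09 Pa.
Convert: Pin diameter d = 1.382 mm = 0.001382 m. Contact area A = π·d²/4 = π·(0.001382 m)²/4 = 1.500e-06 m².
Restated in SI base units: W = 2.996 N, H = 2.266e+09 Pa, K = 4.892e-07.
Worn volume V = K·W·L/H = 4.892e-07 · 2.996 · 106.1 / 2.266e+09 = 6.863e-14 m³.
Wear depth h = V/A = 6.863e-14 / 1.500e-06 = 4.575e-08 m.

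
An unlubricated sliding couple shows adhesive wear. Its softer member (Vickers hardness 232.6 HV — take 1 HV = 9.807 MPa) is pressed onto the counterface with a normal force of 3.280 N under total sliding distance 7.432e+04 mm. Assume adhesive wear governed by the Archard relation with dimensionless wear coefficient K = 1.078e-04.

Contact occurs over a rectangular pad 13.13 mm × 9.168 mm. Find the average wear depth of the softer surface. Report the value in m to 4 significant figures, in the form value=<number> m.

Intermediate values are printed rounded. The computation maintains full float precision. Rounded just once, at four significant digits.
Convert: Total distance L = 7.432e+04 mm = 74.32 m.
Convert: Hardness H = 232.6 HV × 9.807 MPa/HV = 2281 MPa = 2.281e+09 Pa.
Convert: Pad sides 13.13 mm × 9.168 mm = 0.01313 m × 0.009168 m. Contact area A = 0.01313 m × 0.009168 m = 1.204e-04 m².
In SI base units: W = 3.280 N, H = 2.281e+09 Pa, K = 1.078e-04.
Apply Archard: V = K·W·L/H = 1.078e-04 · 3.280 · 74.32 / 2.281e+09 = 1.152e-11 m³.
Wear depth h = V/A = 1.152e-11 / 1.204e-04 = 9.570e-08 m.

value=9.570e-08 m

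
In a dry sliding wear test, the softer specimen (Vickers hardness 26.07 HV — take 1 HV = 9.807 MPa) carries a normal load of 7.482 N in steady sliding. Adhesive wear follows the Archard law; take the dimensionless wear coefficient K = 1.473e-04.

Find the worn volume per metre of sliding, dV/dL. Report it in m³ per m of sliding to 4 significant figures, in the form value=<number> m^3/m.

value=4.311e-12 m^3/m

Intermediate values are shown rounded — every step keeps full float precision; a lone final rounding, at four significant figures.
Convert: Hardness H = 26.07 HV × 9.807 MPa/HV = 255.7 MPa = 2.557e+08 Pa.
Collected in SI base units: W = 7.482 N, H = 2.557e+08 Pa, K = 1.473e-04.
Rate of wear dV/dL = K·W/H, per unit distance: 1.473e-04 · 7.482 / 2.557e+08 = 4.311e-12 m³/m.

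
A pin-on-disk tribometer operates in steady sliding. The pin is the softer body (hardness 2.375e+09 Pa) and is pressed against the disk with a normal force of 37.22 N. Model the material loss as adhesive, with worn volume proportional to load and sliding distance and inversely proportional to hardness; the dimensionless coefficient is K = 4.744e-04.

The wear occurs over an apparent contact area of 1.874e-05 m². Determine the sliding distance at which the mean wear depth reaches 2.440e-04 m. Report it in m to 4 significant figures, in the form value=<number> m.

Each operation carries exact precision. The intermediates are displayed rounded; one last rounding, at four significant digits.
Expressed in SI base units: W = 37.22 N, H = 2.375e+09 Pa, K = 4.744e-04.
Permissible volume V_lim = h_lim·A = 2.440e-04 · 1.874e-05 = 4.573e-09 m³.
Thus life L = V_lim·H/(K·W) = 4.573e-09 · 2.375e+09 / (4.744e-04 · 37.22) = 615.0 m.

value=615.0 m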